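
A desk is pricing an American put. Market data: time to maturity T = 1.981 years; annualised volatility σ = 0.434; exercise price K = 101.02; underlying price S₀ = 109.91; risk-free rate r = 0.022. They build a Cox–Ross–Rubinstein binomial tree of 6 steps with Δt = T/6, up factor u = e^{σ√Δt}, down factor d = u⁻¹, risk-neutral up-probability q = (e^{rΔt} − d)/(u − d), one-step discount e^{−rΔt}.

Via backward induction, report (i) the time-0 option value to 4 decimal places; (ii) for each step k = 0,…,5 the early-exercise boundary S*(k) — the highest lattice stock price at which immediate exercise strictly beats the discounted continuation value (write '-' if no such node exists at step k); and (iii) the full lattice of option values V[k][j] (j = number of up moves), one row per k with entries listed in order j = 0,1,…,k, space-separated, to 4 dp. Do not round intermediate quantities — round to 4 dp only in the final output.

price = 19.0715
boundary = - - - 52.0149 40.5345 52.0149
tree:
19.0715
27.1056 9.6557
37.2296 15.2900 2.9926
49.0051 23.5786 5.5053 0.0000
60.4855 35.0072 10.1275 0.0000 0.0000
69.4320 49.0051 18.6307 0.0000 0.0000 0.0000
76.4039 60.4855 34.2731 0.0000 0.0000 0.0000 0.0000

Δt=0.33017, u=1.28323, d=0.77929, q=0.45244, disc=e^(-rΔt)=0.99276
k=6 terminal: V=max(K-S,0) → 76.4039 60.4855 34.2731 0.0000 0.0000 0.0000 0.0000
k=5: j=0 S=31.5880 intr=69.4320 cont=68.7009 V=69.4320[EX]; j=1 S=52.0149 intr=49.0051 cont=48.2739 V=49.0051[EX]; j=2 S=85.6513 intr=15.3687 cont=18.6307 V=18.6307[hold]; j=3 S=141.0393 intr=0.0000 cont=0.0000 V=0.0000[hold]; j=4 S=232.2450 intr=0.0000 cont=0.0000 V=0.0000[hold]; j=5 S=382.4304 intr=0.0000 cont=0.0000 V=0.0000[hold]  S*(5)=52.0149
k=4: j=0 S=40.5345 intr=60.4855 cont=59.7544 V=60.4855[EX]; j=1 S=66.7469 intr=34.2731 cont=35.0072 V=35.0072[hold]; j=2 S=109.9100 intr=0.0000 cont=10.1275 V=10.1275[hold]; j=3 S=180.9853 intr=0.0000 cont=0.0000 V=0.0000[hold]; j=4 S=298.0227 intr=0.0000 cont=0.0000 V=0.0000[hold]  S*(4)=40.5345
k=3: j=0 S=52.0149 intr=49.0051 cont=48.6037 V=49.0051[EX]; j=1 S=85.6513 intr=15.3687 cont=23.5786 V=23.5786[hold]; j=2 S=141.0393 intr=0.0000 cont=5.5053 V=5.5053[hold]; j=3 S=232.2450 intr=0.0000 cont=0.0000 V=0.0000[hold]  S*(3)=52.0149
k=2: j=0 S=66.7469 intr=34.2731 cont=37.2296 V=37.2296[hold]; j=1 S=109.9100 intr=0.0000 cont=15.2900 V=15.2900[hold]; j=2 S=180.9853 intr=0.0000 cont=2.9926 V=2.9926[hold]  S*(2)=-
k=1: j=0 S=85.6513 intr=15.3687 cont=27.1056 V=27.1056[hold]; j=1 S=141.0393 intr=0.0000 cont=9.6557 V=9.6557[hold]  S*(1)=-
k=0: j=0 S=109.9100 intr=0.0000 cont=19.0715 V=19.0715[hold]  S*(0)=-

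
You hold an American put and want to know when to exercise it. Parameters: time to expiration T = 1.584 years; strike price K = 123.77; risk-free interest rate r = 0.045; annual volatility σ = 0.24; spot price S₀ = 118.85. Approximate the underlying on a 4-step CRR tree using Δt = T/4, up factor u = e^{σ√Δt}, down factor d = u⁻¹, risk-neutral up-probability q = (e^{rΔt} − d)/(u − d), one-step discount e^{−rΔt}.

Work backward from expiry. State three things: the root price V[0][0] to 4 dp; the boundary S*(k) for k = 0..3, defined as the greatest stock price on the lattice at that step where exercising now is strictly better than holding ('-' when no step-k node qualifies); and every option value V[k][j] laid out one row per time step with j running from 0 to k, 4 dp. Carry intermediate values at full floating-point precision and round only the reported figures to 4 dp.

Δt=0.39600  u=1.16303  d=0.85982  q=0.52161  discount=0.98234
step 4 (expiry): payoffs max(K−S,0) = 58.8115 35.9047 4.9200 0.0000 0.0000
step 3: (k=3,j=0): S=75.5486, (K−S)⁺=48.2214, hold=46.0353 ⇒ V=48.2214 exercise | (k=3,j=1): S=102.1900, (K−S)⁺=21.5800, hold=19.3940 ⇒ V=21.5800 exercise | (k=3,j=2): S=138.2261, (K−S)⁺=0.0000, hold=2.3121 ⇒ V=2.3121 continue | (k=3,j=3): S=186.9699, (K−S)⁺=0.0000, hold=0.0000 ⇒ V=0.0000 continue  boundary S*=102.1900
step 2: (k=2,j=0): S=87.8653, (K−S)⁺=35.9047, hold=33.7186 ⇒ V=35.9047 exercise | (k=2,j=1): S=118.8500, (K−S)⁺=4.9200, hold=11.3260 ⇒ V=11.3260 continue | (k=2,j=2): S=160.7611, (K−S)⁺=0.0000, hold=1.0865 ⇒ V=1.0865 continue  boundary S*=87.8653
step 1: (k=1,j=0): S=102.1900, (K−S)⁺=21.5800, hold=22.6764 ⇒ V=22.6764 continue | (k=1,j=1): S=138.2261, (K−S)⁺=0.0000, hold=5.8792 ⇒ V=5.8792 continue  boundary S*=-
step 0: (k=0,j=0): S=118.8500, (K−S)⁺=4.9200, hold=13.6690 ⇒ V=13.6690 continue  boundary S*=-

price = 13.6690
boundary = - - 87.8653 102.1900
tree:
13.6690
22.6764 5.8792
35.9047 11.3260 1.0865
48.2214 21.5800 2.3121 0.0000
58.8115 35.9047 4.9200 0.0000 0.0000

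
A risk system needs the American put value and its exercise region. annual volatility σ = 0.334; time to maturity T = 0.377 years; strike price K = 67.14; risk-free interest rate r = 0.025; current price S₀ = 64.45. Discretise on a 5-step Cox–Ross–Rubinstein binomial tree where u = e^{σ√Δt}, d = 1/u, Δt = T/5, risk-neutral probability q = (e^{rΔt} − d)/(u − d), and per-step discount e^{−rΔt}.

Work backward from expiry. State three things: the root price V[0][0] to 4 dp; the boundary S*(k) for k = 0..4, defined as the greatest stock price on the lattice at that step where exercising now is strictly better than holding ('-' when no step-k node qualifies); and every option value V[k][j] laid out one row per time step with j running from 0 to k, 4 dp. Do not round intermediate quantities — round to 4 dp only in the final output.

price = 6.6603
boundary = - - - 48.9476 53.6490
tree:
6.6603
9.7489 3.4373
13.6760 5.6559 1.1170
18.1924 8.9783 2.1830 0.0000
22.4819 13.4910 4.2663 0.0000 0.0000
26.3954 18.1924 8.3380 0.0000 0.0000 0.0000

Δt=0.07540  u=1.09605  d=0.91237  q=0.48736  discount=0.99812
step 5 (expiry): payoffs max(K−S,0) = 26.3954 18.1924 8.3380 0.0000 0.0000 0.0000
step 4: (k=4,j=0): S=44.6581, (K−S)⁺=22.4819, hold=22.3554 ⇒ V=22.4819 exercise | (k=4,j=1): S=53.6490, (K−S)⁺=13.4910, hold=13.3645 ⇒ V=13.4910 exercise | (k=4,j=2): S=64.4500, (K−S)⁺=2.6900, hold=4.2663 ⇒ V=4.2663 continue | (k=4,j=3): S=77.4255, (K−S)⁺=0.0000, hold=0.0000 ⇒ V=0.0000 continue | (k=4,j=4): S=93.0133, (K−S)⁺=0.0000, hold=0.0000 ⇒ V=0.0000 continue  boundary S*=53.6490
step 3: (k=3,j=0): S=48.9476, (K−S)⁺=18.1924, hold=18.0660 ⇒ V=18.1924 exercise | (k=3,j=1): S=58.8020, (K−S)⁺=8.3380, hold=8.9783 ⇒ V=8.9783 continue | (k=3,j=2): S=70.6405, (K−S)⁺=0.0000, hold=2.1830 ⇒ V=2.1830 continue | (k=3,j=3): S=84.8623, (K−S)⁺=0.0000, hold=0.0000 ⇒ V=0.0000 continue  boundary S*=48.9476
step 2: (k=2,j=0): S=53.6490, (K−S)⁺=13.4910, hold=13.6760 ⇒ V=13.6760 continue | (k=2,j=1): S=64.4500, (K−S)⁺=2.6900, hold=5.6559 ⇒ V=5.6559 continue | (k=2,j=2): S=77.4255, (K−S)⁺=0.0000, hold=1.1170 ⇒ V=1.1170 continue  boundary S*=-
step 1: (k=1,j=0): S=58.8020, (K−S)⁺=8.3380, hold=9.7489 ⇒ V=9.7489 continue | (k=1,j=1): S=70.6405, (K−S)⁺=0.0000, hold=3.4373 ⇒ V=3.4373 continue  boundary S*=-
step 0: (k=0,j=0): S=64.4500, (K−S)⁺=2.6900, hold=6.6603 ⇒ V=6.6603 continue  boundary S*=-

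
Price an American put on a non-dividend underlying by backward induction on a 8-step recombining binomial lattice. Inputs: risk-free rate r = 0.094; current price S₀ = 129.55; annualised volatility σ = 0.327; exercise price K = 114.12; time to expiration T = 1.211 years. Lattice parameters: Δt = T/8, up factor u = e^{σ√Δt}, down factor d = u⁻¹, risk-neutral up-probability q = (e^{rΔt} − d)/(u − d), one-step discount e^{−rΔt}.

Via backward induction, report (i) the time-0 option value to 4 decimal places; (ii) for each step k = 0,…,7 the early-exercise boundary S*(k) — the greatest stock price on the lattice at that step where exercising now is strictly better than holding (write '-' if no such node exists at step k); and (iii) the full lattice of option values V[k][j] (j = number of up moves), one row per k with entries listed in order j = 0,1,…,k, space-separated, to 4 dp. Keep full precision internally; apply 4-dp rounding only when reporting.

Δt=0.15138  u=1.13567  d=0.88053  q=0.52441  discount=0.98587
step 8 (expiry): payoffs max(K−S,0) = 67.3023 53.7367 36.2404 13.6745 0.0000 0.0000 0.0000 0.0000 0.0000
step 7: (k=7,j=0): S=53.1696, (K−S)⁺=60.9504, hold=59.3380 ⇒ V=60.9504 exercise | (k=7,j=1): S=68.5757, (K−S)⁺=45.5443, hold=43.9319 ⇒ V=45.5443 exercise | (k=7,j=2): S=88.4458, (K−S)⁺=25.6742, hold=24.0619 ⇒ V=25.6742 exercise | (k=7,j=3): S=114.0733, (K−S)⁺=0.0467, hold=6.4116 ⇒ V=6.4116 continue | (k=7,j=4): S=147.1265, (K−S)⁺=0.0000, hold=0.0000 ⇒ V=0.0000 continue | (k=7,j=5): S=189.7569, (K−S)⁺=0.0000, hold=0.0000 ⇒ V=0.0000 continue | (k=7,j=6): S=244.7397, (K−S)⁺=0.0000, hold=0.0000 ⇒ V=0.0000 continue | (k=7,j=7): S=315.6540, (K−S)⁺=0.0000, hold=0.0000 ⇒ V=0.0000 continue  boundary S*=88.4458
step 6: (k=6,j=0): S=60.3833, (K−S)⁺=53.7367, hold=52.1243 ⇒ V=53.7367 exercise | (k=6,j=1): S=77.8796, (K−S)⁺=36.2404, hold=34.6280 ⇒ V=36.2404 exercise | (k=6,j=2): S=100.4455, (K−S)⁺=13.6745, hold=15.3528 ⇒ V=15.3528 continue | (k=6,j=3): S=129.5500, (K−S)⁺=0.0000, hold=3.0062 ⇒ V=3.0062 continue | (k=6,j=4): S=167.0876, (K−S)⁺=0.0000, hold=0.0000 ⇒ V=0.0000 continue | (k=6,j=5): S=215.5019, (K−S)⁺=0.0000, hold=0.0000 ⇒ V=0.0000 continue | (k=6,j=6): S=277.9444, (K−S)⁺=0.0000, hold=0.0000 ⇒ V=0.0000 continue  boundary S*=77.8796
step 5: (k=5,j=0): S=68.5757, (K−S)⁺=45.5443, hold=43.9319 ⇒ V=45.5443 exercise | (k=5,j=1): S=88.4458, (K−S)⁺=25.6742, hold=24.9295 ⇒ V=25.6742 exercise | (k=5,j=2): S=114.0733, (K−S)⁺=0.0467, hold=8.7527 ⇒ V=8.7527 continue | (k=5,j=3): S=147.1265, (K−S)⁺=0.0000, hold=1.4096 ⇒ V=1.4096 continue | (k=5,j=4): S=189.7569, (K−S)⁺=0.0000, hold=0.0000 ⇒ V=0.0000 continue | (k=5,j=5): S=244.7397, (K−S)⁺=0.0000, hold=0.0000 ⇒ V=0.0000 continue  boundary S*=88.4458
step 4: (k=4,j=0): S=77.8796, (K−S)⁺=36.2404, hold=34.6280 ⇒ V=36.2404 exercise | (k=4,j=1): S=100.4455, (K−S)⁺=13.6745, hold=16.5631 ⇒ V=16.5631 continue | (k=4,j=2): S=129.5500, (K−S)⁺=0.0000, hold=4.8327 ⇒ V=4.8327 continue | (k=4,j=3): S=167.0876, (K−S)⁺=0.0000, hold=0.6609 ⇒ V=0.6609 continue | (k=4,j=4): S=215.5019, (K−S)⁺=0.0000, hold=0.0000 ⇒ V=0.0000 continue  boundary S*=77.8796
step 3: (k=3,j=0): S=88.4458, (K−S)⁺=25.6742, hold=25.5553 ⇒ V=25.6742 exercise | (k=3,j=1): S=114.0733, (K−S)⁺=0.0467, hold=10.2645 ⇒ V=10.2645 continue | (k=3,j=2): S=147.1265, (K−S)⁺=0.0000, hold=2.6076 ⇒ V=2.6076 continue | (k=3,j=3): S=189.7569, (K−S)⁺=0.0000, hold=0.3099 ⇒ V=0.3099 continue  boundary S*=88.4458
step 2: (k=2,j=0): S=100.4455, (K−S)⁺=13.6745, hold=17.3447 ⇒ V=17.3447 continue | (k=2,j=1): S=129.5500, (K−S)⁺=0.0000, hold=6.1609 ⇒ V=6.1609 continue | (k=2,j=2): S=167.0876, (K−S)⁺=0.0000, hold=1.3828 ⇒ V=1.3828 continue  boundary S*=-
step 1: (k=1,j=0): S=114.0733, (K−S)⁺=0.0467, hold=11.3177 ⇒ V=11.3177 continue | (k=1,j=1): S=147.1265, (K−S)⁺=0.0000, hold=3.6036 ⇒ V=3.6036 continue  boundary S*=-
step 0: (k=0,j=0): S=129.5500, (K−S)⁺=0.0000, hold=7.1696 ⇒ V=7.1696 continue  boundary S*=-

price = 7.1696
boundary = - - - 88.4458 77.8796 88.4458 77.8796 88.4458
tree:
7.1696
11.3177 3.6036
17.3447 6.1609 1.3828
25.6742 10.2645 2.6076 0.3099
36.2404 16.5631 4.8327 0.6609 0.0000
45.5443 25.6742 8.7527 1.4096 0.0000 0.0000
53.7367 36.2404 15.3528 3.0062 0.0000 0.0000 0.0000
60.9504 45.5443 25.6742 6.4116 0.0000 0.0000 0.0000 0.0000
67.3023 53.7367 36.2404 13.6745 0.0000 0.0000 0.0000 0.0000 0.0000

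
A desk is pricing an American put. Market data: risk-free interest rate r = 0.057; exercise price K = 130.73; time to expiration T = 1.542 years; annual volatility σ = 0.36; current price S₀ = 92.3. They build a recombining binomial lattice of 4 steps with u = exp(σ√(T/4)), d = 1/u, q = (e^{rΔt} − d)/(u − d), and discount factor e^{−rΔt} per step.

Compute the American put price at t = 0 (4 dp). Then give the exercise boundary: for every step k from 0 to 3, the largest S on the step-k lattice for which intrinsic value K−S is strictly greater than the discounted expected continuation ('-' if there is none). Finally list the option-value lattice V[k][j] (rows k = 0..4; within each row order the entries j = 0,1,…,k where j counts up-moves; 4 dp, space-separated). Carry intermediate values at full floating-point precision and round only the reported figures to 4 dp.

price = 39.5866
boundary = - 73.8123 92.3000 73.8123
tree:
39.5866
56.9177 23.5904
71.7024 38.4300 9.4299
83.5256 56.9177 19.0366 0.0000
92.9807 71.7024 38.4300 0.0000 0.0000

params: Δt=0.38550 u=1.25047 d=0.79970 q=0.49364 e^(-rΔt)=0.97827
t_4 payoffs: 92.9807 71.7024 38.4300 0.0000 0.0000
t_3: node(3,0) S=47.2044 payoff=83.5256 vs cont=80.6844 → 83.5256 [stop]  node(3,1) S=73.8123 payoff=56.9177 vs cont=54.0765 → 56.9177 [stop]  node(3,2) S=115.4183 payoff=15.3117 vs cont=19.0366 → 19.0366 [wait]  node(3,3) S=180.4767 payoff=0.0000 vs cont=0.0000 → 0.0000 [wait]  ⇒ S*(3)=73.8123
t_2: node(2,0) S=59.0276 payoff=71.7024 vs cont=68.8611 → 71.7024 [stop]  node(2,1) S=92.3000 payoff=38.4300 vs cont=37.3875 → 38.4300 [stop]  node(2,2) S=144.3271 payoff=0.0000 vs cont=9.4299 → 9.4299 [wait]  ⇒ S*(2)=92.3000
t_1: node(1,0) S=73.8123 payoff=56.9177 vs cont=54.0765 → 56.9177 [stop]  node(1,1) S=115.4183 payoff=15.3117 vs cont=23.5904 → 23.5904 [wait]  ⇒ S*(1)=73.8123
t_0: node(0,0) S=92.3000 payoff=38.4300 vs cont=39.5866 → 39.5866 [wait]  ⇒ S*(0)=-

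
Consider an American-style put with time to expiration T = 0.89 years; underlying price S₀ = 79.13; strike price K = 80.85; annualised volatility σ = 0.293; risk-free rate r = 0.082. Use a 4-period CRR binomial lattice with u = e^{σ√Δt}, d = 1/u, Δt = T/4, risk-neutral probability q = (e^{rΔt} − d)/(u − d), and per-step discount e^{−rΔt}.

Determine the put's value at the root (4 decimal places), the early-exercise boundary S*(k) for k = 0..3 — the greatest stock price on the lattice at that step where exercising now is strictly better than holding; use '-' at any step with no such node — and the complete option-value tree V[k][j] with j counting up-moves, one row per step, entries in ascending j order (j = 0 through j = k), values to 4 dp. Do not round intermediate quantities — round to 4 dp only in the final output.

price = 7.3317
boundary = - - 60.0199 68.9157
tree:
7.3317
12.6548 2.9008
20.8301 5.8983 0.3634
28.5776 11.9343 0.7906 0.0000
35.3250 20.8301 1.7200 0.0000 0.0000

Δt=0.22250, u=1.14821, d=0.87092, q=0.53190, disc=e^(-rΔt)=0.98192
k=4 terminal: V=max(K-S,0) → 35.3250 20.8301 1.7200 0.0000 0.0000
k=3: j=0 S=52.2724 intr=28.5776 cont=27.1159 V=28.5776[EX]; j=1 S=68.9157 intr=11.9343 cont=10.4726 V=11.9343[EX]; j=2 S=90.8582 intr=0.0000 cont=0.7906 V=0.7906[hold]; j=3 S=119.7870 intr=0.0000 cont=0.0000 V=0.0000[hold]  S*(3)=68.9157
k=2: j=0 S=60.0199 intr=20.8301 cont=19.3684 V=20.8301[EX]; j=1 S=79.1300 intr=1.7200 cont=5.8983 V=5.8983[hold]; j=2 S=104.3247 intr=0.0000 cont=0.3634 V=0.3634[hold]  S*(2)=60.0199
k=1: j=0 S=68.9157 intr=11.9343 cont=12.6548 V=12.6548[hold]; j=1 S=90.8582 intr=0.0000 cont=2.9008 V=2.9008[hold]  S*(1)=-
k=0: j=0 S=79.1300 intr=1.7200 cont=7.3317 V=7.3317[hold]  S*(0)=-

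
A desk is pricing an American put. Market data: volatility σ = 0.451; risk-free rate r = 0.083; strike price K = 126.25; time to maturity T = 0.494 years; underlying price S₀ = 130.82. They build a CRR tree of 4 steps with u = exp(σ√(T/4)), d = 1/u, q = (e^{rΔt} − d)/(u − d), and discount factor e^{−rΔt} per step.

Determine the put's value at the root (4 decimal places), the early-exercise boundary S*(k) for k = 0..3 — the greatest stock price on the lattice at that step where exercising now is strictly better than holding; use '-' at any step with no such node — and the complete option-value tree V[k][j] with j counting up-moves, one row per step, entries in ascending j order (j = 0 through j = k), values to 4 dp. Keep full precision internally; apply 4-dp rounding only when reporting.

params: Δt=0.12350 u=1.17174 d=0.85343 q=0.49283 e^(-rΔt)=0.98980
t_4 payoffs: 56.8525 30.9684 0.0000 0.0000 0.0000
t_3: node(3,0) S=81.3160 payoff=44.9340 vs cont=43.6464 → 44.9340 [stop]  node(3,1) S=111.6456 payoff=14.6044 vs cont=15.5462 → 15.5462 [wait]  node(3,2) S=153.2875 payoff=0.0000 vs cont=0.0000 → 0.0000 [wait]  node(3,3) S=210.4612 payoff=0.0000 vs cont=0.0000 → 0.0000 [wait]  ⇒ S*(3)=81.3160
t_2: node(2,0) S=95.2816 payoff=30.9684 vs cont=30.1403 → 30.9684 [stop]  node(2,1) S=130.8200 payoff=0.0000 vs cont=7.8042 → 7.8042 [wait]  node(2,2) S=179.6137 payoff=0.0000 vs cont=0.0000 → 0.0000 [wait]  ⇒ S*(2)=95.2816
t_1: node(1,0) S=111.6456 payoff=14.6044 vs cont=19.3531 → 19.3531 [wait]  node(1,1) S=153.2875 payoff=0.0000 vs cont=3.9177 → 3.9177 [wait]  ⇒ S*(1)=-
t_0: node(0,0) S=130.8200 payoff=0.0000 vs cont=11.6263 → 11.6263 [wait]  ⇒ S*(0)=-

price = 11.6263
boundary = - - 95.2816 81.3160
tree:
11.6263
19.3531 3.9177
30.9684 7.8042 0.0000
44.9340 15.5462 0.0000 0.0000
56.8525 30.9684 0.0000 0.0000 0.0000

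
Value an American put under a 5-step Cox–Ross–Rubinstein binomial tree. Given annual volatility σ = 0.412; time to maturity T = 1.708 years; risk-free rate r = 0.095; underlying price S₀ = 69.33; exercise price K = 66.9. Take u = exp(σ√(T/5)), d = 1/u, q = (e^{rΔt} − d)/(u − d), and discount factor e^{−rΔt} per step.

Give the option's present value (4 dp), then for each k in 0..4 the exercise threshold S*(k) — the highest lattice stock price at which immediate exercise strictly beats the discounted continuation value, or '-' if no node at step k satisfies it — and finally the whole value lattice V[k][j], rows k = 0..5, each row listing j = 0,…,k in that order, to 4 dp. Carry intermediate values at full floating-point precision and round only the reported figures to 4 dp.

price = 9.6416
boundary = - - 42.8317 33.6657 42.8317
tree:
9.6416
15.5122 4.5801
24.0683 8.2304 1.3412
33.2343 14.3714 2.8154 0.0000
40.4388 24.0683 5.9101 0.0000 0.0000
46.1015 33.2343 12.4067 0.0000 0.0000 0.0000

params: Δt=0.34160 u=1.27227 d=0.78600 q=0.50792 e^(-rΔt)=0.96807
t_5 payoffs: 46.1015 33.2343 12.4067 0.0000 0.0000 0.0000
t_4: node(4,0) S=26.4612 payoff=40.4388 vs cont=38.3026 → 40.4388 [stop]  node(4,1) S=42.8317 payoff=24.0683 vs cont=21.9321 → 24.0683 [stop]  node(4,2) S=69.3300 payoff=0.0000 vs cont=5.9101 → 5.9101 [wait]  node(4,3) S=112.2218 payoff=0.0000 vs cont=0.0000 → 0.0000 [wait]  node(4,4) S=181.6491 payoff=0.0000 vs cont=0.0000 → 0.0000 [wait]  ⇒ S*(4)=42.8317
t_3: node(3,0) S=33.6657 payoff=33.2343 vs cont=31.0982 → 33.2343 [stop]  node(3,1) S=54.4933 payoff=12.4067 vs cont=14.3714 → 14.3714 [wait]  node(3,2) S=88.2062 payoff=0.0000 vs cont=2.8154 → 2.8154 [wait]  node(3,3) S=142.7760 payoff=0.0000 vs cont=0.0000 → 0.0000 [wait]  ⇒ S*(3)=33.6657
t_2: node(2,0) S=42.8317 payoff=24.0683 vs cont=22.8982 → 24.0683 [stop]  node(2,1) S=69.3300 payoff=0.0000 vs cont=8.2304 → 8.2304 [wait]  node(2,2) S=112.2218 payoff=0.0000 vs cont=1.3412 → 1.3412 [wait]  ⇒ S*(2)=42.8317
t_1: node(1,0) S=54.4933 payoff=12.4067 vs cont=15.5122 → 15.5122 [wait]  node(1,1) S=88.2062 payoff=0.0000 vs cont=4.5801 → 4.5801 [wait]  ⇒ S*(1)=-
t_0: node(0,0) S=69.3300 payoff=0.0000 vs cont=9.6416 → 9.6416 [wait]  ⇒ S*(0)=-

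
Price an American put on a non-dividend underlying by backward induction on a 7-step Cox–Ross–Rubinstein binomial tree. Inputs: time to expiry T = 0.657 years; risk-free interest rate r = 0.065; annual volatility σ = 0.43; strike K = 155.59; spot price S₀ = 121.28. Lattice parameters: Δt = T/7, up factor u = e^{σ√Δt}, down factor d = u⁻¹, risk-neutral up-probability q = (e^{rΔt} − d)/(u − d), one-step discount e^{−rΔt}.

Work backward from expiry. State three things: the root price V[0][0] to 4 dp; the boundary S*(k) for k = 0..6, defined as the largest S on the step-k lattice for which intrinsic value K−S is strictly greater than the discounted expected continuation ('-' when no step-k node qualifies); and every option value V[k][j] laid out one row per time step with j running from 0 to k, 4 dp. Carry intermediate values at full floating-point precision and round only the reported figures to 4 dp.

price = 38.0383
boundary = - - 93.1892 106.3108 93.1892 106.3108 121.2800
tree:
38.0383
49.5693 26.5244
62.4008 36.8473 16.1230
73.9029 49.2792 24.3820 7.7375
83.9853 62.4008 35.5096 13.1172 2.2409
92.8232 73.9029 49.2792 21.6368 4.4232 0.0000
100.5704 83.9853 62.4008 34.3100 8.7307 0.0000 0.0000
107.3613 92.8232 73.9029 49.2792 17.2330 0.0000 0.0000 0.0000

Δt=0.09386  u=1.14081  d=0.87657  q=0.49027  discount=0.99392
step 7 (expiry): payoffs max(K−S,0) = 107.3613 92.8232 73.9029 49.2792 17.2330 0.0000 0.0000 0.0000
step 6: (k=6,j=0): S=55.0196, (K−S)⁺=100.5704, hold=99.6240 ⇒ V=100.5704 exercise | (k=6,j=1): S=71.6047, (K−S)⁺=83.9853, hold=83.0390 ⇒ V=83.9853 exercise | (k=6,j=2): S=93.1892, (K−S)⁺=62.4008, hold=61.4545 ⇒ V=62.4008 exercise | (k=6,j=3): S=121.2800, (K−S)⁺=34.3100, hold=33.3637 ⇒ V=34.3100 exercise | (k=6,j=4): S=157.8385, (K−S)⁺=0.0000, hold=8.7307 ⇒ V=8.7307 continue | (k=6,j=5): S=205.4172, (K−S)⁺=0.0000, hold=0.0000 ⇒ V=0.0000 continue | (k=6,j=6): S=267.3380, (K−S)⁺=0.0000, hold=0.0000 ⇒ V=0.0000 continue  boundary S*=121.2800
step 5: (k=5,j=0): S=62.7668, (K−S)⁺=92.8232, hold=91.8769 ⇒ V=92.8232 exercise | (k=5,j=1): S=81.6871, (K−S)⁺=73.9029, hold=72.9566 ⇒ V=73.9029 exercise | (k=5,j=2): S=106.3108, (K−S)⁺=49.2792, hold=48.3329 ⇒ V=49.2792 exercise | (k=5,j=3): S=138.3570, (K−S)⁺=17.2330, hold=21.6368 ⇒ V=21.6368 continue | (k=5,j=4): S=180.0632, (K−S)⁺=0.0000, hold=4.4232 ⇒ V=4.4232 continue | (k=5,j=5): S=234.3412, (K−S)⁺=0.0000, hold=0.0000 ⇒ V=0.0000 continue  boundary S*=106.3108
step 4: (k=4,j=0): S=71.6047, (K−S)⁺=83.9853, hold=83.0390 ⇒ V=83.9853 exercise | (k=4,j=1): S=93.1892, (K−S)⁺=62.4008, hold=61.4545 ⇒ V=62.4008 exercise | (k=4,j=2): S=121.2800, (K−S)⁺=34.3100, hold=35.5096 ⇒ V=35.5096 continue | (k=4,j=3): S=157.8385, (K−S)⁺=0.0000, hold=13.1172 ⇒ V=13.1172 continue | (k=4,j=4): S=205.4172, (K−S)⁺=0.0000, hold=2.2409 ⇒ V=2.2409 continue  boundary S*=93.1892
step 3: (k=3,j=0): S=81.6871, (K−S)⁺=73.9029, hold=72.9566 ⇒ V=73.9029 exercise | (k=3,j=1): S=106.3108, (K−S)⁺=49.2792, hold=48.9175 ⇒ V=49.2792 exercise | (k=3,j=2): S=138.3570, (K−S)⁺=17.2330, hold=24.3820 ⇒ V=24.3820 continue | (k=3,j=3): S=180.0632, (K−S)⁺=0.0000, hold=7.7375 ⇒ V=7.7375 continue  boundary S*=106.3108
step 2: (k=2,j=0): S=93.1892, (K−S)⁺=62.4008, hold=61.4545 ⇒ V=62.4008 exercise | (k=2,j=1): S=121.2800, (K−S)⁺=34.3100, hold=36.8473 ⇒ V=36.8473 continue | (k=2,j=2): S=157.8385, (K−S)⁺=0.0000, hold=16.1230 ⇒ V=16.1230 continue  boundary S*=93.1892
step 1: (k=1,j=0): S=106.3108, (K−S)⁺=49.2792, hold=49.5693 ⇒ V=49.5693 continue | (k=1,j=1): S=138.3570, (K−S)⁺=17.2330, hold=26.5244 ⇒ V=26.5244 continue  boundary S*=-
step 0: (k=0,j=0): S=121.2800, (K−S)⁺=34.3100, hold=38.0383 ⇒ V=38.0383 continue  boundary S*=-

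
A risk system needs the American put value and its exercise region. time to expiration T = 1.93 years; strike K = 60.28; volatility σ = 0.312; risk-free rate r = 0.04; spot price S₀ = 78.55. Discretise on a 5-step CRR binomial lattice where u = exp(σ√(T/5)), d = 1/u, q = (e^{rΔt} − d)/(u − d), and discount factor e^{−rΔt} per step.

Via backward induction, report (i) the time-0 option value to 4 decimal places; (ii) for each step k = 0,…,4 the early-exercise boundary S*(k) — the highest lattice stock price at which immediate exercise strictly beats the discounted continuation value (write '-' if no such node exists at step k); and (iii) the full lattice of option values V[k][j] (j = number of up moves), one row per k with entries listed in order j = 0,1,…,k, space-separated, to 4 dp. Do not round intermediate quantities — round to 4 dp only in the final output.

price = 3.5467
boundary = - - - 43.9129 36.1749
tree:
3.5467
6.0903 1.0281
10.1795 2.0537 0.0000
16.3671 4.1022 0.0000 0.0000
24.1051 8.1939 0.0000 0.0000 0.0000
30.4795 16.3671 0.0000 0.0000 0.0000 0.0000

Δt=0.38600, u=1.21390, d=0.82379, q=0.49158, disc=e^(-rΔt)=0.98468
k=5 terminal: V=max(K-S,0) → 30.4795 16.3671 0.0000 0.0000 0.0000 0.0000
k=4: j=0 S=36.1749 intr=24.1051 cont=23.1815 V=24.1051[EX]; j=1 S=53.3061 intr=6.9739 cont=8.1939 V=8.1939[hold]; j=2 S=78.5500 intr=0.0000 cont=0.0000 V=0.0000[hold]; j=3 S=115.7485 intr=0.0000 cont=0.0000 V=0.0000[hold]; j=4 S=170.5629 intr=0.0000 cont=0.0000 V=0.0000[hold]  S*(4)=36.1749
k=3: j=0 S=43.9129 intr=16.3671 cont=16.0340 V=16.3671[EX]; j=1 S=64.7085 intr=0.0000 cont=4.1022 V=4.1022[hold]; j=2 S=95.3522 intr=0.0000 cont=0.0000 V=0.0000[hold]; j=3 S=140.5076 intr=0.0000 cont=0.0000 V=0.0000[hold]  S*(3)=43.9129
k=2: j=0 S=53.3061 intr=6.9739 cont=10.1795 V=10.1795[hold]; j=1 S=78.5500 intr=0.0000 cont=2.0537 V=2.0537[hold]; j=2 S=115.7485 intr=0.0000 cont=0.0000 V=0.0000[hold]  S*(2)=-
k=1: j=0 S=64.7085 intr=0.0000 cont=6.0903 V=6.0903[hold]; j=1 S=95.3522 intr=0.0000 cont=1.0281 V=1.0281[hold]  S*(1)=-
k=0: j=0 S=78.5500 intr=0.0000 cont=3.5467 V=3.5467[hold]  S*(0)=-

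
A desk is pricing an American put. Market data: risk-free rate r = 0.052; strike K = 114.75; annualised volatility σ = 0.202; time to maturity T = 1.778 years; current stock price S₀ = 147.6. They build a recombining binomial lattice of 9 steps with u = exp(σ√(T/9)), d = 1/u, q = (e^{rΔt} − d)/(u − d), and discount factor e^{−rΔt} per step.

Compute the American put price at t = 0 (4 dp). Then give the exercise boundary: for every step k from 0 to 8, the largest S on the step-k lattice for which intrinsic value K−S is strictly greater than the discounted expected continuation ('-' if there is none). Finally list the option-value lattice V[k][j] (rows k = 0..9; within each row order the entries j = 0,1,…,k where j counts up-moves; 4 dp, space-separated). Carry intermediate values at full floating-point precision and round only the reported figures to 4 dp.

Δt=0.19756, u=1.09394, d=0.91413, q=0.53500, disc=e^(-rΔt)=0.98978
k=9 terminal: V=max(K-S,0) → 48.9608 36.0202 20.5341 2.0019 0.0000 0.0000 0.0000 0.0000 0.0000 0.0000
k=8: j=0 S=71.9692 intr=42.7808 cont=41.6080 V=42.7808[EX]; j=1 S=86.1255 intr=28.6245 cont=27.4517 V=28.6245[EX]; j=2 S=103.0663 intr=11.6837 cont=10.5109 V=11.6837[EX]; j=3 S=123.3393 intr=0.0000 cont=0.9214 V=0.9214[hold]; j=4 S=147.6000 intr=0.0000 cont=0.0000 V=0.0000[hold]; j=5 S=176.6327 intr=0.0000 cont=0.0000 V=0.0000[hold]; j=6 S=211.3762 intr=0.0000 cont=0.0000 V=0.0000[hold]; j=7 S=252.9536 intr=0.0000 cont=0.0000 V=0.0000[hold]; j=8 S=302.7093 intr=0.0000 cont=0.0000 V=0.0000[hold]  S*(8)=103.0663
k=7: j=0 S=78.7298 intr=36.0202 cont=34.8474 V=36.0202[EX]; j=1 S=94.2159 intr=20.5341 cont=19.3613 V=20.5341[EX]; j=2 S=112.7481 intr=2.0019 cont=5.8653 V=5.8653[hold]; j=3 S=134.9255 intr=0.0000 cont=0.4241 V=0.4241[hold]; j=4 S=161.4651 intr=0.0000 cont=0.0000 V=0.0000[hold]; j=5 S=193.2251 intr=0.0000 cont=0.0000 V=0.0000[hold]; j=6 S=231.2323 intr=0.0000 cont=0.0000 V=0.0000[hold]; j=7 S=276.7154 intr=0.0000 cont=0.0000 V=0.0000[hold]  S*(7)=94.2159
k=6: j=0 S=86.1255 intr=28.6245 cont=27.4517 V=28.6245[EX]; j=1 S=103.0663 intr=11.6837 cont=12.5567 V=12.5567[hold]; j=2 S=123.3393 intr=0.0000 cont=2.9241 V=2.9241[hold]; j=3 S=147.6000 intr=0.0000 cont=0.1952 V=0.1952[hold]; j=4 S=176.6327 intr=0.0000 cont=0.0000 V=0.0000[hold]; j=5 S=211.3762 intr=0.0000 cont=0.0000 V=0.0000[hold]; j=6 S=252.9536 intr=0.0000 cont=0.0000 V=0.0000[hold]  S*(6)=86.1255
k=5: j=0 S=94.2159 intr=20.5341 cont=19.8236 V=20.5341[EX]; j=1 S=112.7481 intr=2.0019 cont=7.3276 V=7.3276[hold]; j=2 S=134.9255 intr=0.0000 cont=1.4492 V=1.4492[hold]; j=3 S=161.4651 intr=0.0000 cont=0.0898 V=0.0898[hold]; j=4 S=193.2251 intr=0.0000 cont=0.0000 V=0.0000[hold]; j=5 S=231.2323 intr=0.0000 cont=0.0000 V=0.0000[hold]  S*(5)=94.2159
k=4: j=0 S=103.0663 intr=11.6837 cont=13.3310 V=13.3310[hold]; j=1 S=123.3393 intr=0.0000 cont=4.1399 V=4.1399[hold]; j=2 S=147.6000 intr=0.0000 cont=0.7146 V=0.7146[hold]; j=3 S=176.6327 intr=0.0000 cont=0.0413 V=0.0413[hold]; j=4 S=211.3762 intr=0.0000 cont=0.0000 V=0.0000[hold]  S*(4)=-
k=3: j=0 S=112.7481 intr=2.0019 cont=8.3278 V=8.3278[hold]; j=1 S=134.9255 intr=0.0000 cont=2.2838 V=2.2838[hold]; j=2 S=161.4651 intr=0.0000 cont=0.3508 V=0.3508[hold]; j=3 S=193.2251 intr=0.0000 cont=0.0190 V=0.0190[hold]  S*(3)=-
k=2: j=0 S=123.3393 intr=0.0000 cont=5.0422 V=5.0422[hold]; j=1 S=147.6000 intr=0.0000 cont=1.2369 V=1.2369[hold]; j=2 S=176.6327 intr=0.0000 cont=0.1715 V=0.1715[hold]  S*(2)=-
k=1: j=0 S=134.9255 intr=0.0000 cont=2.9756 V=2.9756[hold]; j=1 S=161.4651 intr=0.0000 cont=0.6601 V=0.6601[hold]  S*(1)=-
k=0: j=0 S=147.6000 intr=0.0000 cont=1.7191 V=1.7191[hold]  S*(0)=-

price = 1.7191
boundary = - - - - - 94.2159 86.1255 94.2159 103.0663
tree:
1.7191
2.9756 0.6601
5.0422 1.2369 0.1715
8.3278 2.2838 0.3508 0.0190
13.3310 4.1399 0.7146 0.0413 0.0000
20.5341 7.3276 1.4492 0.0898 0.0000 0.0000
28.6245 12.5567 2.9241 0.1952 0.0000 0.0000 0.0000
36.0202 20.5341 5.8653 0.4241 0.0000 0.0000 0.0000 0.0000
42.7808 28.6245 11.6837 0.9214 0.0000 0.0000 0.0000 0.0000 0.0000
48.9608 36.0202 20.5341 2.0019 0.0000 0.0000 0.0000 0.0000 0.0000 0.0000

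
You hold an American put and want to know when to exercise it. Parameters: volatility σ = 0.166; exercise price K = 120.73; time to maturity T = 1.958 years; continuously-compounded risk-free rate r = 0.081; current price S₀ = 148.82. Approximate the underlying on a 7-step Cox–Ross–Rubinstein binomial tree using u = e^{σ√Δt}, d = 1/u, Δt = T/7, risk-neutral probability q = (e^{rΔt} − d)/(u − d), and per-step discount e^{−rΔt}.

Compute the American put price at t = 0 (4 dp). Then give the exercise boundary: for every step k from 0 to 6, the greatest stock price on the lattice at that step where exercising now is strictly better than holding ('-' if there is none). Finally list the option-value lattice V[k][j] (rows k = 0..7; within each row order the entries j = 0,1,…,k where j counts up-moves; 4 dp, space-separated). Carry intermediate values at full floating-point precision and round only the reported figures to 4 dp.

price = 0.9153
boundary = - - - - 104.7484 95.9442 104.7484
tree:
0.9153
1.9447 0.2872
4.0408 0.6687 0.0524
8.1716 1.5343 0.1368 0.0000
15.9816 3.4526 0.3574 0.0000 0.0000
24.7858 7.5684 0.9335 0.0000 0.0000 0.0000
32.8499 15.9816 2.4384 0.0000 0.0000 0.0000 0.0000
40.2363 24.7858 6.3696 0.0000 0.0000 0.0000 0.0000 0.0000

Δt=0.27971  u=1.09176  d=0.91595  q=0.60840  discount=0.97760
step 7 (expiry): payoffs max(K−S,0) = 40.2363 24.7858 6.3696 0.0000 0.0000 0.0000 0.0000 0.0000
step 6: (k=6,j=0): S=87.8801, (K−S)⁺=32.8499, hold=30.1453 ⇒ V=32.8499 exercise | (k=6,j=1): S=104.7484, (K−S)⁺=15.9816, hold=13.2770 ⇒ V=15.9816 exercise | (k=6,j=2): S=124.8545, (K−S)⁺=0.0000, hold=2.4384 ⇒ V=2.4384 continue | (k=6,j=3): S=148.8200, (K−S)⁺=0.0000, hold=0.0000 ⇒ V=0.0000 continue | (k=6,j=4): S=177.3856, (K−S)⁺=0.0000, hold=0.0000 ⇒ V=0.0000 continue | (k=6,j=5): S=211.4342, (K−S)⁺=0.0000, hold=0.0000 ⇒ V=0.0000 continue | (k=6,j=6): S=252.0184, (K−S)⁺=0.0000, hold=0.0000 ⇒ V=0.0000 continue  boundary S*=104.7484
step 5: (k=5,j=0): S=95.9442, (K−S)⁺=24.7858, hold=22.0812 ⇒ V=24.7858 exercise | (k=5,j=1): S=114.3604, (K−S)⁺=6.3696, hold=7.5684 ⇒ V=7.5684 continue | (k=5,j=2): S=136.3116, (K−S)⁺=0.0000, hold=0.9335 ⇒ V=0.9335 continue | (k=5,j=3): S=162.4762, (K−S)⁺=0.0000, hold=0.0000 ⇒ V=0.0000 continue | (k=5,j=4): S=193.6631, (K−S)⁺=0.0000, hold=0.0000 ⇒ V=0.0000 continue | (k=5,j=5): S=230.8361, (K−S)⁺=0.0000, hold=0.0000 ⇒ V=0.0000 continue  boundary S*=95.9442
step 4: (k=4,j=0): S=104.7484, (K−S)⁺=15.9816, hold=13.9901 ⇒ V=15.9816 exercise | (k=4,j=1): S=124.8545, (K−S)⁺=0.0000, hold=3.4526 ⇒ V=3.4526 continue | (k=4,j=2): S=148.8200, (K−S)⁺=0.0000, hold=0.3574 ⇒ V=0.3574 continue | (k=4,j=3): S=177.3856, (K−S)⁺=0.0000, hold=0.0000 ⇒ V=0.0000 continue | (k=4,j=4): S=211.4342, (K−S)⁺=0.0000, hold=0.0000 ⇒ V=0.0000 continue  boundary S*=104.7484
step 3: (k=3,j=0): S=114.3604, (K−S)⁺=6.3696, hold=8.1716 ⇒ V=8.1716 continue | (k=3,j=1): S=136.3116, (K−S)⁺=0.0000, hold=1.5343 ⇒ V=1.5343 continue | (k=3,j=2): S=162.4762, (K−S)⁺=0.0000, hold=0.1368 ⇒ V=0.1368 continue | (k=3,j=3): S=193.6631, (K−S)⁺=0.0000, hold=0.0000 ⇒ V=0.0000 continue  boundary S*=-
step 2: (k=2,j=0): S=124.8545, (K−S)⁺=0.0000, hold=4.0408 ⇒ V=4.0408 continue | (k=2,j=1): S=148.8200, (K−S)⁺=0.0000, hold=0.6687 ⇒ V=0.6687 continue | (k=2,j=2): S=177.3856, (K−S)⁺=0.0000, hold=0.0524 ⇒ V=0.0524 continue  boundary S*=-
step 1: (k=1,j=0): S=136.3116, (K−S)⁺=0.0000, hold=1.9447 ⇒ V=1.9447 continue | (k=1,j=1): S=162.4762, (K−S)⁺=0.0000, hold=0.2872 ⇒ V=0.2872 continue  boundary S*=-
step 0: (k=0,j=0): S=148.8200, (K−S)⁺=0.0000, hold=0.9153 ⇒ V=0.9153 continue  boundary S*=-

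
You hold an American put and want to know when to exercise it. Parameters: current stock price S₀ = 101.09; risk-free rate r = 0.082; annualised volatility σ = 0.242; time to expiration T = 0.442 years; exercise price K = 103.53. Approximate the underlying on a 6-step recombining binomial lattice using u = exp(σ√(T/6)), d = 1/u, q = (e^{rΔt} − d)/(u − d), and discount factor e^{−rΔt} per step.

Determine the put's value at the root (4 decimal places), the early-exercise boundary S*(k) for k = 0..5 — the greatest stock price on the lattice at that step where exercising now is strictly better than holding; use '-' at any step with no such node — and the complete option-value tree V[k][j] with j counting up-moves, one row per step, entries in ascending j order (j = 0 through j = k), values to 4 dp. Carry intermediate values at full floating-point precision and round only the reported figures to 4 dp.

price = 6.4372
boundary = - - 88.6456 83.0102 88.6456 94.6635
tree:
6.4372
9.9787 3.3662
14.8844 5.7368 1.2996
20.5198 9.4568 2.4993 0.2493
25.7970 14.8844 4.7456 0.5333 0.0000
30.7386 20.5198 8.8665 1.1407 0.0000 0.0000
35.3661 25.7970 14.8844 2.4400 0.0000 0.0000 0.0000

Δt=0.07367, u=1.06789, d=0.93643, q=0.52967, disc=e^(-rΔt)=0.99398
k=6 terminal: V=max(K-S,0) → 35.3661 25.7970 14.8844 2.4400 0.0000 0.0000 0.0000
k=5: j=0 S=72.7914 intr=30.7386 cont=30.1151 V=30.7386[EX]; j=1 S=83.0102 intr=20.5198 cont=19.8963 V=20.5198[EX]; j=2 S=94.6635 intr=8.8665 cont=8.2430 V=8.8665[EX]; j=3 S=107.9528 intr=0.0000 cont=1.1407 V=1.1407[hold]; j=4 S=123.1077 intr=0.0000 cont=0.0000 V=0.0000[hold]; j=5 S=140.3900 intr=0.0000 cont=0.0000 V=0.0000[hold]  S*(5)=94.6635
k=4: j=0 S=77.7330 intr=25.7970 cont=25.1734 V=25.7970[EX]; j=1 S=88.6456 intr=14.8844 cont=14.2609 V=14.8844[EX]; j=2 S=101.0900 intr=2.4400 cont=4.7456 V=4.7456[hold]; j=3 S=115.2815 intr=0.0000 cont=0.5333 V=0.5333[hold]; j=4 S=131.4652 intr=0.0000 cont=0.0000 V=0.0000[hold]  S*(4)=88.6456
k=3: j=0 S=83.0102 intr=20.5198 cont=19.8963 V=20.5198[EX]; j=1 S=94.6635 intr=8.8665 cont=9.4568 V=9.4568[hold]; j=2 S=107.9528 intr=0.0000 cont=2.4993 V=2.4993[hold]; j=3 S=123.1077 intr=0.0000 cont=0.2493 V=0.2493[hold]  S*(3)=83.0102
k=2: j=0 S=88.6456 intr=14.8844 cont=14.5718 V=14.8844[EX]; j=1 S=101.0900 intr=2.4400 cont=5.7368 V=5.7368[hold]; j=2 S=115.2815 intr=0.0000 cont=1.2996 V=1.2996[hold]  S*(2)=88.6456
k=1: j=0 S=94.6635 intr=8.8665 cont=9.9787 V=9.9787[hold]; j=1 S=107.9528 intr=0.0000 cont=3.3662 V=3.3662[hold]  S*(1)=-
k=0: j=0 S=101.0900 intr=2.4400 cont=6.4372 V=6.4372[hold]  S*(0)=-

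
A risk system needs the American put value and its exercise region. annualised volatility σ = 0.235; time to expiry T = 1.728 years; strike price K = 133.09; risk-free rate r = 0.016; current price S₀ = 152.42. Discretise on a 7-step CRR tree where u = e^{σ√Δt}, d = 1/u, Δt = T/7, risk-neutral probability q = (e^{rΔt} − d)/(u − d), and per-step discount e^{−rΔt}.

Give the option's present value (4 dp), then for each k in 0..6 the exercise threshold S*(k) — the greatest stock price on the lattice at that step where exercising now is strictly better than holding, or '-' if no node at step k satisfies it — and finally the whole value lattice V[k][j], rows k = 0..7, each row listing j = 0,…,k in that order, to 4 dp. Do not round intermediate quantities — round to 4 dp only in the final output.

price = 8.0293
boundary = - - - - 95.5456 107.3788 95.5456
tree:
8.0293
12.4324 3.4703
18.6961 5.9549 0.8891
27.1095 10.0119 1.7425 0.0000
37.5444 16.3705 3.4152 0.0000 0.0000
48.0736 25.7112 6.6935 0.0000 0.0000 0.0000
57.4424 37.5444 13.1186 0.0000 0.0000 0.0000 0.0000
65.7788 48.0736 25.7112 0.0000 0.0000 0.0000 0.0000 0.0000

Δt=0.24686, u=1.12385, d=0.88980, q=0.48775, disc=e^(-rΔt)=0.99606
k=7 terminal: V=max(K-S,0) → 65.7788 48.0736 25.7112 0.0000 0.0000 0.0000 0.0000 0.0000
k=6: j=0 S=75.6476 intr=57.4424 cont=56.9178 V=57.4424[EX]; j=1 S=95.5456 intr=37.5444 cont=37.0198 V=37.5444[EX]; j=2 S=120.6775 intr=12.4125 cont=13.1186 V=13.1186[hold]; j=3 S=152.4200 intr=0.0000 cont=0.0000 V=0.0000[hold]; j=4 S=192.5119 intr=0.0000 cont=0.0000 V=0.0000[hold]; j=5 S=243.1494 intr=0.0000 cont=0.0000 V=0.0000[hold]; j=6 S=307.1064 intr=0.0000 cont=0.0000 V=0.0000[hold]  S*(6)=95.5456
k=5: j=0 S=85.0164 intr=48.0736 cont=47.5490 V=48.0736[EX]; j=1 S=107.3788 intr=25.7112 cont=25.5296 V=25.7112[EX]; j=2 S=135.6232 intr=0.0000 cont=6.6935 V=6.6935[hold]; j=3 S=171.2970 intr=0.0000 cont=0.0000 V=0.0000[hold]; j=4 S=216.3543 intr=0.0000 cont=0.0000 V=0.0000[hold]; j=5 S=273.2632 intr=0.0000 cont=0.0000 V=0.0000[hold]  S*(5)=107.3788
k=4: j=0 S=95.5456 intr=37.5444 cont=37.0198 V=37.5444[EX]; j=1 S=120.6775 intr=12.4125 cont=16.3705 V=16.3705[hold]; j=2 S=152.4200 intr=0.0000 cont=3.4152 V=3.4152[hold]; j=3 S=192.5119 intr=0.0000 cont=0.0000 V=0.0000[hold]; j=4 S=243.1494 intr=0.0000 cont=0.0000 V=0.0000[hold]  S*(4)=95.5456
k=3: j=0 S=107.3788 intr=25.7112 cont=27.1095 V=27.1095[hold]; j=1 S=135.6232 intr=0.0000 cont=10.0119 V=10.0119[hold]; j=2 S=171.2970 intr=0.0000 cont=1.7425 V=1.7425[hold]; j=3 S=216.3543 intr=0.0000 cont=0.0000 V=0.0000[hold]  S*(3)=-
k=2: j=0 S=120.6775 intr=12.4125 cont=18.6961 V=18.6961[hold]; j=1 S=152.4200 intr=0.0000 cont=5.9549 V=5.9549[hold]; j=2 S=192.5119 intr=0.0000 cont=0.8891 V=0.8891[hold]  S*(2)=-
k=1: j=0 S=135.6232 intr=0.0000 cont=12.4324 V=12.4324[hold]; j=1 S=171.2970 intr=0.0000 cont=3.4703 V=3.4703[hold]  S*(1)=-
k=0: j=0 S=152.4200 intr=0.0000 cont=8.0293 V=8.0293[hold]  S*(0)=-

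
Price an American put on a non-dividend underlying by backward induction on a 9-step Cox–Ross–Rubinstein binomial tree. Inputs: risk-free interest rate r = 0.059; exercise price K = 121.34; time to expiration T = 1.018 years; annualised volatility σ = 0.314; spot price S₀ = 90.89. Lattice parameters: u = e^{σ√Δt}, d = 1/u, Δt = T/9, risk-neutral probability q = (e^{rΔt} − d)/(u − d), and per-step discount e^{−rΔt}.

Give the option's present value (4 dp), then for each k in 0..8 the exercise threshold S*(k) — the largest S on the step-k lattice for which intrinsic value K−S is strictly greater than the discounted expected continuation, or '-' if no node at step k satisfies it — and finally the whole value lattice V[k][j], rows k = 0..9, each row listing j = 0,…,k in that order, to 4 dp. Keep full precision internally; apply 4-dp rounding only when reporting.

price = 30.8371
boundary = - 81.7810 73.5850 81.7810 90.8900 81.7810 90.8900 101.0135 90.8900
tree:
30.8371
39.5590 22.7057
47.7550 30.5049 15.3700
55.1297 39.5590 22.0439 9.0388
61.7652 47.7550 30.4500 14.1053 4.1978
67.7358 55.1297 39.5590 21.2148 7.3309 1.1856
73.1080 61.7652 47.7550 30.4500 12.4532 2.4126 0.0000
77.9418 67.7358 55.1297 39.5590 20.3265 4.9092 0.0000 0.0000
82.2911 73.1080 61.7652 47.7550 30.4500 9.9893 0.0000 0.0000 0.0000
86.2046 77.9418 67.7358 55.1297 39.5590 20.3265 0.0000 0.0000 0.0000 0.0000

params: Δt=0.11311 u=1.11138 d=0.89978 q=0.50527 e^(-rΔt)=0.99335
t_9 payoffs: 86.2046 77.9418 67.7358 55.1297 39.5590 20.3265 0.0000 0.0000 0.0000 0.0000
t_8: node(8,0) S=39.0489 payoff=82.2911 vs cont=81.4840 → 82.2911 [stop]  node(8,1) S=48.2320 payoff=73.1080 vs cont=72.3009 → 73.1080 [stop]  node(8,2) S=59.5748 payoff=61.7652 vs cont=60.9582 → 61.7652 [stop]  node(8,3) S=73.5850 payoff=47.7550 vs cont=46.9479 → 47.7550 [stop]  node(8,4) S=90.8900 payoff=30.4500 vs cont=29.6429 → 30.4500 [stop]  node(8,5) S=112.2646 payoff=9.0754 vs cont=9.9893 → 9.9893 [wait]  node(8,6) S=138.6660 payoff=0.0000 vs cont=0.0000 → 0.0000 [wait]  node(8,7) S=171.2761 payoff=0.0000 vs cont=0.0000 → 0.0000 [wait]  node(8,8) S=211.5551 payoff=0.0000 vs cont=0.0000 → 0.0000 [wait]  ⇒ S*(8)=90.8900
t_7: node(7,0) S=43.3982 payoff=77.9418 vs cont=77.1347 → 77.9418 [stop]  node(7,1) S=53.6042 payoff=67.7358 vs cont=66.9287 → 67.7358 [stop]  node(7,2) S=66.2103 payoff=55.1297 vs cont=54.3226 → 55.1297 [stop]  node(7,3) S=81.7810 payoff=39.5590 vs cont=38.7519 → 39.5590 [stop]  node(7,4) S=101.0135 payoff=20.3265 vs cont=19.9781 → 20.3265 [stop]  node(7,5) S=124.7689 payoff=0.0000 vs cont=4.9092 → 4.9092 [wait]  node(7,6) S=154.1109 payoff=0.0000 vs cont=0.0000 → 0.0000 [wait]  node(7,7) S=190.3532 payoff=0.0000 vs cont=0.0000 → 0.0000 [wait]  ⇒ S*(7)=101.0135
t_6: node(6,0) S=48.2320 payoff=73.1080 vs cont=72.3009 → 73.1080 [stop]  node(6,1) S=59.5748 payoff=61.7652 vs cont=60.9582 → 61.7652 [stop]  node(6,2) S=73.5850 payoff=47.7550 vs cont=46.9479 → 47.7550 [stop]  node(6,3) S=90.8900 payoff=30.4500 vs cont=29.6429 → 30.4500 [stop]  node(6,4) S=112.2646 payoff=9.0754 vs cont=12.4532 → 12.4532 [wait]  node(6,5) S=138.6660 payoff=0.0000 vs cont=2.4126 → 2.4126 [wait]  node(6,6) S=171.2761 payoff=0.0000 vs cont=0.0000 → 0.0000 [wait]  ⇒ S*(6)=90.8900
t_5: node(5,0) S=53.6042 payoff=67.7358 vs cont=66.9287 → 67.7358 [stop]  node(5,1) S=66.2103 payoff=55.1297 vs cont=54.3226 → 55.1297 [stop]  node(5,2) S=81.7810 payoff=39.5590 vs cont=38.7519 → 39.5590 [stop]  node(5,3) S=101.0135 payoff=20.3265 vs cont=21.2148 → 21.2148 [wait]  node(5,4) S=124.7689 payoff=0.0000 vs cont=7.3309 → 7.3309 [wait]  node(5,5) S=154.1109 payoff=0.0000 vs cont=1.1856 → 1.1856 [wait]  ⇒ S*(5)=81.7810
t_4: node(4,0) S=59.5748 payoff=61.7652 vs cont=60.9582 → 61.7652 [stop]  node(4,1) S=73.5850 payoff=47.7550 vs cont=46.9479 → 47.7550 [stop]  node(4,2) S=90.8900 payoff=30.4500 vs cont=30.0888 → 30.4500 [stop]  node(4,3) S=112.2646 payoff=9.0754 vs cont=14.1053 → 14.1053 [wait]  node(4,4) S=138.6660 payoff=0.0000 vs cont=4.1978 → 4.1978 [wait]  ⇒ S*(4)=90.8900
t_3: node(3,0) S=66.2103 payoff=55.1297 vs cont=54.3226 → 55.1297 [stop]  node(3,1) S=81.7810 payoff=39.5590 vs cont=38.7519 → 39.5590 [stop]  node(3,2) S=101.0135 payoff=20.3265 vs cont=22.0439 → 22.0439 [wait]  node(3,3) S=124.7689 payoff=0.0000 vs cont=9.0388 → 9.0388 [wait]  ⇒ S*(3)=81.7810
t_2: node(2,0) S=73.5850 payoff=47.7550 vs cont=46.9479 → 47.7550 [stop]  node(2,1) S=90.8900 payoff=30.4500 vs cont=30.5049 → 30.5049 [wait]  node(2,2) S=112.2646 payoff=9.0754 vs cont=15.3700 → 15.3700 [wait]  ⇒ S*(2)=73.5850
t_1: node(1,0) S=81.7810 payoff=39.5590 vs cont=38.7795 → 39.5590 [stop]  node(1,1) S=101.0135 payoff=20.3265 vs cont=22.7057 → 22.7057 [wait]  ⇒ S*(1)=81.7810
t_0: node(0,0) S=90.8900 payoff=30.4500 vs cont=30.8371 → 30.8371 [wait]  ⇒ S*(0)=-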